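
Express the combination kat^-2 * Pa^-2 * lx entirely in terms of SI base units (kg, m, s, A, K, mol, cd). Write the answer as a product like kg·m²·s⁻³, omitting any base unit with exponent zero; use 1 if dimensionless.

kat = s⁻¹·mol.
So kat⁻² = s²·mol⁻².
Pa = kg·m⁻¹·s⁻².
So Pa⁻² = kg⁻²·m²·s⁴.
lx = m⁻²·cd.
Combining: kat⁻²·Pa⁻²·lx = (s²·mol⁻²) · (kg⁻²·m²·s⁴) · (m⁻²·cd) = kg⁻²·s⁶·mol⁻²·cd.

kg⁻²·s⁶·mol⁻²·cd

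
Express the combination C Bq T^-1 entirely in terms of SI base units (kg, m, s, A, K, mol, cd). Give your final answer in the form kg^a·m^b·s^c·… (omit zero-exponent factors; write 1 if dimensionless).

kg⁻¹·s²·A²

C = s·A.
Bq = s⁻¹.
T = kg·s⁻²·A⁻¹.
So T⁻¹ = kg⁻¹·s²·A.
Combining: C·Bq·T⁻¹ = (s·A) · s⁻¹ · (kg⁻¹·s²·A) = kg⁻¹·s²·A².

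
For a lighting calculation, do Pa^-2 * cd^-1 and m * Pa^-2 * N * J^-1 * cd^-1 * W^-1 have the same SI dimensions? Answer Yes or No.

Left side:
  Pa = N/m² (pressure = force per area),
      = kg·m⁻¹·s⁻².
  So Pa⁻² = kg⁻²·m²·s⁴.
  Combining: Pa⁻²·cd⁻¹ = (kg⁻²·m²·s⁴) · cd⁻¹ = kg⁻²·m²·s⁴·cd⁻¹.
Right side:
  Pa = N/m² (pressure = force per area),
      = kg·m⁻¹·s⁻².
  So Pa⁻² = kg⁻²·m²·s⁴.
  N = kg·m/s² = kg·m·s⁻² (force = mass × acceleration).
  J = N·m (work = force × distance),
      = kg·m²·s⁻².
  So J⁻¹ = kg⁻¹·m⁻²·s².
  W = J/s (power = energy per time),
      = kg·m²·s⁻³.
  So W⁻¹ = kg⁻¹·m⁻²·s³.
  Combining: m·Pa⁻²·N·J⁻¹·cd⁻¹·W⁻¹ = m · (kg⁻²·m²·s⁴) · (kg·m·s⁻²) · (kg⁻¹·m⁻²·s²) · cd⁻¹ · (kg⁻¹·m⁻²·s³) = kg⁻³·s⁷·cd⁻¹.
Left is kg⁻²·m²·s⁴·cd⁻¹; right is kg⁻³·s⁷·cd⁻¹ — different.

No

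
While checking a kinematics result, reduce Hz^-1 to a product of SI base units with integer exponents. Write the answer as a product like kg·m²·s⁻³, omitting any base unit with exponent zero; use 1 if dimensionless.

s

Hz = s⁻¹.
So Hz⁻¹ = s.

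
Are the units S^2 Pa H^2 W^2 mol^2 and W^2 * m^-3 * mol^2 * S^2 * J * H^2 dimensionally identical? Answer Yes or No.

Left side:
  S = kg⁻¹·m⁻²·s³·A².
  So S² = kg⁻²·m⁻⁴·s⁶·A⁴.
  Pa = kg·m⁻¹·s⁻².
  H = kg·m²·s⁻²·A⁻².
  So H² = kg²·m⁴·s⁻⁴·A⁻⁴.
  W = kg·m²·s⁻³.
  So W² = kg²·m⁴·s⁻⁶.
  Combining: S²·Pa·H²·W²·mol² = (kg⁻²·m⁻⁴·s⁶·A⁴) · (kg·m⁻¹·s⁻²) · (kg²·m⁴·s⁻⁴·A⁻⁴) · (kg²·m⁴·s⁻⁶) · mol² = kg³·m³·s⁻⁶·mol².
Right side:
  W = J/s (power = energy per time),
      = kg·m²·s⁻³.
  So W² = kg²·m⁴·s⁻⁶.
  S = 1/Ω (conductance is reciprocal resistance),
      = kg⁻¹·m⁻²·s³·A².
  So S² = kg⁻²·m⁻⁴·s⁶·A⁴.
  J = N·m (work = force × distance),
      = kg·m²·s⁻².
  H = Wb/A (inductance = flux per current),
      = kg·m²·s⁻²·A⁻².
  So H² = kg²·m⁴·s⁻⁴·A⁻⁴.
  Combining: W²·m⁻³·mol²·S²·J·H² = (kg²·m⁴·s⁻⁶) · m⁻³ · mol² · (kg⁻²·m⁻⁴·s⁶·A⁴) · (kg·m²·s⁻²) · (kg²·m⁴·s⁻⁴·A⁻⁴) = kg³·m³·s⁻⁶·mol².
Both reduce to kg³·m³·s⁻⁶·mol².

Yes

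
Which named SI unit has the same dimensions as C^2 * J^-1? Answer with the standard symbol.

F

C = s·A.
So C² = s²·A².
J = kg·m²·s⁻².
So J⁻¹ = kg⁻¹·m⁻²·s².
Combining: C²·J⁻¹ = (s²·A²) · (kg⁻¹·m⁻²·s²) = kg⁻¹·m⁻²·s⁴·A².
kg⁻¹·m⁻²·s⁴·A² is the base-SI form of the farad.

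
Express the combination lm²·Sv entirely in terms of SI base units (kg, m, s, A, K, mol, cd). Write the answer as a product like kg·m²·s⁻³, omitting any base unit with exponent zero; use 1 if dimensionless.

m²·s⁻²·cd²

lm = cd.
So lm² = cd².
Sv = m²·s⁻².
Combining: lm²·Sv = cd² · (m²·s⁻²) = m²·s⁻²·cd².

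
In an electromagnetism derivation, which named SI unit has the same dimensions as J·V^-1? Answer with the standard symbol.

J = kg·m²·s⁻².
V = kg·m²·s⁻³·A⁻¹.
So V⁻¹ = kg⁻¹·m⁻²·s³·A.
Combining: J·V⁻¹ = (kg·m²·s⁻²) · (kg⁻¹·m⁻²·s³·A) = s·A.
s·A is the base-SI form of the coulomb.

C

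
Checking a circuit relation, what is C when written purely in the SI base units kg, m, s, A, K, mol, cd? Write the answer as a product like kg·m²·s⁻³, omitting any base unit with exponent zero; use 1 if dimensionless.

s·A

C = s·A.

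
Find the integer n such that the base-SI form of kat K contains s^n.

-1

kat = mol/s = s⁻¹·mol (catalytic activity).
Combining: kat·K = (s⁻¹·mol) · K = s⁻¹·K·mol.
The exponent of s is -1.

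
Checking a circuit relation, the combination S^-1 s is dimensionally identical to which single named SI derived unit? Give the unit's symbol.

H

S = 1/Ω (conductance is reciprocal resistance),
    = kg⁻¹·m⁻²·s³·A².
So S⁻¹ = kg·m²·s⁻³·A⁻².
Combining: S⁻¹·s = (kg·m²·s⁻³·A⁻²) · s = kg·m²·s⁻²·A⁻².
kg·m²·s⁻²·A⁻² is the base-SI form of the henry.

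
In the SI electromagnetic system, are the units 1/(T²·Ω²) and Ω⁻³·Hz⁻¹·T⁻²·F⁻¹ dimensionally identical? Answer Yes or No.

Left side:
  T = Wb/m² (flux density = flux per area),
      = kg·s⁻²·A⁻¹.
  So T⁻² = kg⁻²·s⁴·A².
  Ω = V/A (resistance = voltage per current),
      = kg·m²·s⁻³·A⁻².
  So Ω⁻² = kg⁻²·m⁻⁴·s⁶·A⁴.
  Combining: T⁻²·Ω⁻² = (kg⁻²·s⁴·A²) · (kg⁻²·m⁻⁴·s⁶·A⁴) = kg⁻⁴·m⁻⁴·s¹⁰·A⁶.
Right side:
  Ω = V/A (resistance = voltage per current),
      = kg·m²·s⁻³·A⁻².
  So Ω⁻³ = kg⁻³·m⁻⁶·s⁹·A⁶.
  Hz = 1/s = s⁻¹ (frequency is cycles per second).
  So Hz⁻¹ = s.
  T = Wb/m² (flux density = flux per area),
      = kg·s⁻²·A⁻¹.
  So T⁻² = kg⁻²·s⁴·A².
  F = C/V (capacitance = charge per voltage),
      = A·s/(kg·m²·s⁻³·A⁻¹) (substituting C and V),
      = kg⁻¹·m⁻²·s⁴·A².
  So F⁻¹ = kg·m²·s⁻⁴·A⁻².
  Combining: Ω⁻³·Hz⁻¹·T⁻²·F⁻¹ = (kg⁻³·m⁻⁶·s⁹·A⁶) · s · (kg⁻²·s⁴·A²) · (kg·m²·s⁻⁴·A⁻²) = kg⁻⁴·m⁻⁴·s¹⁰·A⁶.
Both reduce to kg⁻⁴·m⁻⁴·s¹⁰·A⁶.

Yes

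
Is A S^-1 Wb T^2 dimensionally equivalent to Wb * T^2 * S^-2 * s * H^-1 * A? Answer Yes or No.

Left side:
  S = kg⁻¹·m⁻²·s³·A².
  So S⁻¹ = kg·m²·s⁻³·A⁻².
  Wb = kg·m²·s⁻²·A⁻¹.
  T = kg·s⁻²·A⁻¹.
  So T² = kg²·s⁻⁴·A⁻².
  Combining: A·S⁻¹·Wb·T² = A · (kg·m²·s⁻³·A⁻²) · (kg·m²·s⁻²·A⁻¹) · (kg²·s⁻⁴·A⁻²) = kg⁴·m⁴·s⁻⁹·A⁻⁴.
Right side:
  Wb = kg·m²·s⁻²·A⁻¹.
  T = kg·s⁻²·A⁻¹.
  So T² = kg²·s⁻⁴·A⁻².
  S = kg⁻¹·m⁻²·s³·A².
  So S⁻² = kg²·m⁴·s⁻⁶·A⁻⁴.
  H = kg·m²·s⁻²·A⁻².
  So H⁻¹ = kg⁻¹·m⁻²·s²·A².
  Combining: Wb·T²·S⁻²·s·H⁻¹·A = (kg·m²·s⁻²·A⁻¹) · (kg²·s⁻⁴·A⁻²) · (kg²·m⁴·s⁻⁶·A⁻⁴) · s · (kg⁻¹·m⁻²·s²·A²) · A = kg⁴·m⁴·s⁻⁹·A⁻⁴.
Both reduce to kg⁴·m⁴·s⁻⁹·A⁻⁴.

Yes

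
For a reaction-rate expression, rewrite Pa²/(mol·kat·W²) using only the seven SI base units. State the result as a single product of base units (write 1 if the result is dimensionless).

Pa = N/m² (pressure = force per area),
    = kg·m⁻¹·s⁻².
So Pa² = kg²·m⁻²·s⁻⁴.
kat = mol/s = s⁻¹·mol (catalytic activity).
So kat⁻¹ = s·mol⁻¹.
W = J/s (power = energy per time),
    = kg·m²·s⁻³.
So W⁻² = kg⁻²·m⁻⁴·s⁶.
Combining: mol⁻¹·Pa²·kat⁻¹·W⁻² = mol⁻¹ · (kg²·m⁻²·s⁻⁴) · (s·mol⁻¹) · (kg⁻²·m⁻⁴·s⁶) = m⁻⁶·s³·mol⁻².

m⁻⁶·s³·mol⁻²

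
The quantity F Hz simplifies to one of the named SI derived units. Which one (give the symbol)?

S

F = kg⁻¹·m⁻²·s⁴·A².
Hz = s⁻¹.
Combining: F·Hz = (kg⁻¹·m⁻²·s⁴·A²) · s⁻¹ = kg⁻¹·m⁻²·s³·A².
kg⁻¹·m⁻²·s³·A² is the base-SI form of the siemens.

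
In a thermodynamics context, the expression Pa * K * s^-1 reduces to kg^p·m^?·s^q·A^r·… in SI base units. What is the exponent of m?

Pa = kg·m⁻¹·s⁻².
Combining: Pa·K·s⁻¹ = (kg·m⁻¹·s⁻²) · K · s⁻¹ = kg·m⁻¹·s⁻³·K.
The exponent of m is -1.

-1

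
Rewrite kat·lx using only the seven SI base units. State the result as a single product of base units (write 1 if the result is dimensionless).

kat = mol/s = s⁻¹·mol (catalytic activity).
lx = lm/m² (illuminance = luminous flux per area),
    = m⁻²·cd.
Combining: kat·lx = (s⁻¹·mol) · (m⁻²·cd) = m⁻²·s⁻¹·mol·cd.

m⁻²·s⁻¹·mol·cd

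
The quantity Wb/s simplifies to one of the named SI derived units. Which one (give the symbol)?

V

Wb = kg·m²·s⁻²·A⁻¹.
Combining: Wb·s⁻¹ = (kg·m²·s⁻²·A⁻¹) · s⁻¹ = kg·m²·s⁻³·A⁻¹.
kg·m²·s⁻³·A⁻¹ is the base-SI form of the volt.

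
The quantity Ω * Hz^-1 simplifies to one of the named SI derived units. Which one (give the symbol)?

H

Ω = kg·m²·s⁻³·A⁻².
Hz = s⁻¹.
So Hz⁻¹ = s.
Combining: Ω·Hz⁻¹ = (kg·m²·s⁻³·A⁻²) · s = kg·m²·s⁻²·A⁻².
kg·m²·s⁻²·A⁻² is the base-SI form of the henry.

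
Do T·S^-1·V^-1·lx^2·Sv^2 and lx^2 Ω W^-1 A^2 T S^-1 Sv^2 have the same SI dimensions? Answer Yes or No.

No

Left side:
  T = kg·s⁻²·A⁻¹.
  S = kg⁻¹·m⁻²·s³·A².
  So S⁻¹ = kg·m²·s⁻³·A⁻².
  V = kg·m²·s⁻³·A⁻¹.
  So V⁻¹ = kg⁻¹·m⁻²·s³·A.
  lx = m⁻²·cd.
  So lx² = m⁻⁴·cd².
  Sv = m²·s⁻².
  So Sv² = m⁴·s⁻⁴.
  Combining: T·S⁻¹·V⁻¹·lx²·Sv² = (kg·s⁻²·A⁻¹) · (kg·m²·s⁻³·A⁻²) · (kg⁻¹·m⁻²·s³·A) · (m⁻⁴·cd²) · (m⁴·s⁻⁴) = kg·s⁻⁶·A⁻²·cd².
Right side:
  lx = lm/m² (illuminance = luminous flux per area),
      = m⁻²·cd.
  So lx² = m⁻⁴·cd².
  Ω = V/A (resistance = voltage per current),
      = kg·m²·s⁻³·A⁻².
  W = J/s (power = energy per time),
      = kg·m²·s⁻³.
  So W⁻¹ = kg⁻¹·m⁻²·s³.
  T = Wb/m² (flux density = flux per area),
      = kg·s⁻²·A⁻¹.
  S = 1/Ω (conductance is reciprocal resistance),
      = kg⁻¹·m⁻²·s³·A².
  So S⁻¹ = kg·m²·s⁻³·A⁻².
  Sv = J/kg (equivalent dose = energy per mass),
      = m²·s⁻².
  So Sv² = m⁴·s⁻⁴.
  Combining: lx²·Ω·W⁻¹·A²·T·S⁻¹·Sv² = (m⁻⁴·cd²) · (kg·m²·s⁻³·A⁻²) · (kg⁻¹·m⁻²·s³) · A² · (kg·s⁻²·A⁻¹) · (kg·m²·s⁻³·A⁻²) · (m⁴·s⁻⁴) = kg²·m²·s⁻⁹·A⁻³·cd².
Left is kg·s⁻⁶·A⁻²·cd²; right is kg²·m²·s⁻⁹·A⁻³·cd² — different.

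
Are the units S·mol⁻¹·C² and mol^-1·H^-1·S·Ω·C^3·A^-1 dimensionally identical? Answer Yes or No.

Yes

Left side:
  S = kg⁻¹·m⁻²·s³·A².
  C = s·A.
  So C² = s²·A².
  Combining: S·mol⁻¹·C² = (kg⁻¹·m⁻²·s³·A²) · mol⁻¹ · (s²·A²) = kg⁻¹·m⁻²·s⁵·A⁴·mol⁻¹.
Right side:
  H = Wb/A (inductance = flux per current),
      = kg·m²·s⁻²·A⁻².
  So H⁻¹ = kg⁻¹·m⁻²·s²·A².
  S = 1/Ω (conductance is reciprocal resistance),
      = kg⁻¹·m⁻²·s³·A².
  Ω = V/A (resistance = voltage per current),
      = kg·m²·s⁻³·A⁻².
  C = A·s = s·A (charge = current × time).
  So C³ = s³·A³.
  Combining: mol⁻¹·H⁻¹·S·Ω·C³·A⁻¹ = mol⁻¹ · (kg⁻¹·m⁻²·s²·A²) · (kg⁻¹·m⁻²·s³·A²) · (kg·m²·s⁻³·A⁻²) · (s³·A³) · A⁻¹ = kg⁻¹·m⁻²·s⁵·A⁴·mol⁻¹.
Both reduce to kg⁻¹·m⁻²·s⁵·A⁴·mol⁻¹.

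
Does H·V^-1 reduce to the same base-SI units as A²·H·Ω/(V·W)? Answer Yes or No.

Left side:
  H = Wb/A (inductance = flux per current),
      = kg·m²·s⁻²·A⁻².
  V = W/A (potential = power per current),
      = kg·m²·s⁻³·A⁻¹.
  So V⁻¹ = kg⁻¹·m⁻²·s³·A.
  Combining: H·V⁻¹ = (kg·m²·s⁻²·A⁻²) · (kg⁻¹·m⁻²·s³·A) = s·A⁻¹.
Right side:
  V = W/A (potential = power per current),
      = kg·m²·s⁻³·A⁻¹.
  So V⁻¹ = kg⁻¹·m⁻²·s³·A.
  W = J/s (power = energy per time),
      = kg·m²·s⁻³.
  So W⁻¹ = kg⁻¹·m⁻²·s³.
  H = Wb/A (inductance = flux per current),
      = kg·m²·s⁻²·A⁻².
  Ω = V/A (resistance = voltage per current),
      = kg·m²·s⁻³·A⁻².
  Combining: A²·V⁻¹·W⁻¹·H·Ω = A² · (kg⁻¹·m⁻²·s³·A) · (kg⁻¹·m⁻²·s³) · (kg·m²·s⁻²·A⁻²) · (kg·m²·s⁻³·A⁻²) = s·A⁻¹.
Both reduce to s·A⁻¹.

Yes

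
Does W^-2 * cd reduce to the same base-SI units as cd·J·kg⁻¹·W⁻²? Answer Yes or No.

Left side:
  W = kg·m²·s⁻³.
  So W⁻² = kg⁻²·m⁻⁴·s⁶.
  Combining: W⁻²·cd = (kg⁻²·m⁻⁴·s⁶) · cd = kg⁻²·m⁻⁴·s⁶·cd.
Right side:
  J = N·m (work = force × distance),
      = kg·m²·s⁻².
  W = J/s (power = energy per time),
      = kg·m²·s⁻³.
  So W⁻² = kg⁻²·m⁻⁴·s⁶.
  Combining: cd·J·kg⁻¹·W⁻² = cd · (kg·m²·s⁻²) · kg⁻¹ · (kg⁻²·m⁻⁴·s⁶) = kg⁻²·m⁻²·s⁴·cd.
Left is kg⁻²·m⁻⁴·s⁶·cd; right is kg⁻²·m⁻²·s⁴·cd — different.

No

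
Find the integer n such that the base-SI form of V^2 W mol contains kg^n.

V = W/A (potential = power per current),
    = kg·m²·s⁻³·A⁻¹.
So V² = kg²·m⁴·s⁻⁶·A⁻².
W = J/s (power = energy per time),
    = kg·m²·s⁻³.
Combining: V²·W·mol = (kg²·m⁴·s⁻⁶·A⁻²) · (kg·m²·s⁻³) · mol = kg³·m⁶·s⁻⁹·A⁻²·mol.
The exponent of kg is 3.

3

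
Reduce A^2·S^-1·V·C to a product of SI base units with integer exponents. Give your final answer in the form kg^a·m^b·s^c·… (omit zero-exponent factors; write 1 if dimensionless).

kg²·m⁴·s⁻⁵

S = kg⁻¹·m⁻²·s³·A².
So S⁻¹ = kg·m²·s⁻³·A⁻².
V = kg·m²·s⁻³·A⁻¹.
C = s·A.
Combining: A²·S⁻¹·V·C = A² · (kg·m²·s⁻³·A⁻²) · (kg·m²·s⁻³·A⁻¹) · (s·A) = kg²·m⁴·s⁻⁵.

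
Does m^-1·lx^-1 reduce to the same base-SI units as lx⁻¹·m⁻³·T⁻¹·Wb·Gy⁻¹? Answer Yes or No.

Left side:
  lx = m⁻²·cd.
  So lx⁻¹ = m²·cd⁻¹.
  Combining: m⁻¹·lx⁻¹ = m⁻¹ · (m²·cd⁻¹) = m·cd⁻¹.
Right side:
  lx = m⁻²·cd.
  So lx⁻¹ = m²·cd⁻¹.
  T = kg·s⁻²·A⁻¹.
  So T⁻¹ = kg⁻¹·s²·A.
  Wb = kg·m²·s⁻²·A⁻¹.
  Gy = m²·s⁻².
  So Gy⁻¹ = m⁻²·s².
  Combining: lx⁻¹·m⁻³·T⁻¹·Wb·Gy⁻¹ = (m²·cd⁻¹) · m⁻³ · (kg⁻¹·s²·A) · (kg·m²·s⁻²·A⁻¹) · (m⁻²·s²) = m⁻¹·s²·cd⁻¹.
Left is m·cd⁻¹; right is m⁻¹·s²·cd⁻¹ — different.

No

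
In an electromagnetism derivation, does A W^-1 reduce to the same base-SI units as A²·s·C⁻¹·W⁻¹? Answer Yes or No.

Yes

Left side:
  W = J/s (power = energy per time),
      = kg·m²·s⁻³.
  So W⁻¹ = kg⁻¹·m⁻²·s³.
  Combining: A·W⁻¹ = A · (kg⁻¹·m⁻²·s³) = kg⁻¹·m⁻²·s³·A.
Right side:
  C = s·A.
  So C⁻¹ = s⁻¹·A⁻¹.
  W = kg·m²·s⁻³.
  So W⁻¹ = kg⁻¹·m⁻²·s³.
  Combining: A²·s·C⁻¹·W⁻¹ = A² · s · (s⁻¹·A⁻¹) · (kg⁻¹·m⁻²·s³) = kg⁻¹·m⁻²·s³·A.
Both reduce to kg⁻¹·m⁻²·s³·A.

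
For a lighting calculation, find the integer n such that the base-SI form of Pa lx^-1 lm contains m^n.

1

Pa = N/m² (pressure = force per area),
    = kg·m⁻¹·s⁻².
lx = lm/m² (illuminance = luminous flux per area),
    = m⁻²·cd.
So lx⁻¹ = m²·cd⁻¹.
lm = cd·sr = cd (luminous flux; sr is dimensionless).
Combining: Pa·lx⁻¹·lm = (kg·m⁻¹·s⁻²) · (m²·cd⁻¹) · cd = kg·m·s⁻².
The exponent of m is 1.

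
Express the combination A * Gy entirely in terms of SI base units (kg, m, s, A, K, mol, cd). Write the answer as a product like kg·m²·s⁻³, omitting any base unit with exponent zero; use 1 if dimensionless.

Gy = J/kg (absorbed dose = energy per mass),
    = m²·s⁻².
Combining: A·Gy = A · (m²·s⁻²) = m²·s⁻²·A.

m²·s⁻²·A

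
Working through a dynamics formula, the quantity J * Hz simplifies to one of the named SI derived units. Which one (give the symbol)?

W

J = N·m (work = force × distance),
    = kg·m²·s⁻².
Hz = 1/s = s⁻¹ (frequency is cycles per second).
Combining: J·Hz = (kg·m²·s⁻²) · s⁻¹ = kg·m²·s⁻³.
kg·m²·s⁻³ is the base-SI form of the watt.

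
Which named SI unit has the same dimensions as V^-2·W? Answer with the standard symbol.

V = W/A (potential = power per current),
    = kg·m²·s⁻³·A⁻¹.
So V⁻² = kg⁻²·m⁻⁴·s⁶·A².
W = J/s (power = energy per time),
    = kg·m²·s⁻³.
Combining: V⁻²·W = (kg⁻²·m⁻⁴·s⁶·A²) · (kg·m²·s⁻³) = kg⁻¹·m⁻²·s³·A².
kg⁻¹·m⁻²·s³·A² is the base-SI form of the siemens.

S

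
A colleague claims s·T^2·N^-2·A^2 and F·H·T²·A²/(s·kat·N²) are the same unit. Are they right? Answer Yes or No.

Left side:
  T = Wb/m² (flux density = flux per area),
      = kg·s⁻²·A⁻¹.
  So T² = kg²·s⁻⁴·A⁻².
  N = kg·m/s² = kg·m·s⁻² (force = mass × acceleration).
  So N⁻² = kg⁻²·m⁻²·s⁴.
  Combining: s·T²·N⁻²·A² = s · (kg²·s⁻⁴·A⁻²) · (kg⁻²·m⁻²·s⁴) · A² = m⁻²·s.
Right side:
  F = kg⁻¹·m⁻²·s⁴·A².
  H = kg·m²·s⁻²·A⁻².
  T = kg·s⁻²·A⁻¹.
  So T² = kg²·s⁻⁴·A⁻².
  kat = s⁻¹·mol.
  So kat⁻¹ = s·mol⁻¹.
  N = kg·m·s⁻².
  So N⁻² = kg⁻²·m⁻²·s⁴.
  Combining: s⁻¹·F·H·T²·A²·kat⁻¹·N⁻² = s⁻¹ · (kg⁻¹·m⁻²·s⁴·A²) · (kg·m²·s⁻²·A⁻²) · (kg²·s⁻⁴·A⁻²) · A² · (s·mol⁻¹) · (kg⁻²·m⁻²·s⁴) = m⁻²·s²·mol⁻¹.
Left is m⁻²·s; right is m⁻²·s²·mol⁻¹ — different.

No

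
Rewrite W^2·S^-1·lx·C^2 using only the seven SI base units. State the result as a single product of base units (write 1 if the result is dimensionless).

kg³·m⁴·s⁻⁷·cd

W = kg·m²·s⁻³.
So W² = kg²·m⁴·s⁻⁶.
S = kg⁻¹·m⁻²·s³·A².
So S⁻¹ = kg·m²·s⁻³·A⁻².
lx = m⁻²·cd.
C = s·A.
So C² = s²·A².
Combining: W²·S⁻¹·lx·C² = (kg²·m⁴·s⁻⁶) · (kg·m²·s⁻³·A⁻²) · (m⁻²·cd) · (s²·A²) = kg³·m⁴·s⁻⁷·cd.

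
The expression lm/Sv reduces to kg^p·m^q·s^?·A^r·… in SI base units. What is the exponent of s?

2

lm = cd·sr = cd (luminous flux; sr is dimensionless).
Sv = J/kg (equivalent dose = energy per mass),
    = m²·s⁻².
So Sv⁻¹ = m⁻²·s².
Combining: lm·Sv⁻¹ = cd · (m⁻²·s²) = m⁻²·s²·cd.
The exponent of s is 2.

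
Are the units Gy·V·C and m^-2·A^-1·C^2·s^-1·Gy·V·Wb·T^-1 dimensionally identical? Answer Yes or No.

Yes

Left side:
  Gy = m²·s⁻².
  V = kg·m²·s⁻³·A⁻¹.
  C = s·A.
  Combining: Gy·V·C = (m²·s⁻²) · (kg·m²·s⁻³·A⁻¹) · (s·A) = kg·m⁴·s⁻⁴.
Right side:
  C = A·s = s·A (charge = current × time).
  So C² = s²·A².
  Gy = J/kg (absorbed dose = energy per mass),
      = m²·s⁻².
  V = W/A (potential = power per current),
      = kg·m²·s⁻³·A⁻¹.
  Wb = V·s (flux: a volt is a weber per second),
      = kg·m²·s⁻²·A⁻¹.
  T = Wb/m² (flux density = flux per area),
      = kg·s⁻²·A⁻¹.
  So T⁻¹ = kg⁻¹·s²·A.
  Combining: m⁻²·A⁻¹·C²·s⁻¹·Gy·V·Wb·T⁻¹ = m⁻² · A⁻¹ · (s²·A²) · s⁻¹ · (m²·s⁻²) · (kg·m²·s⁻³·A⁻¹) · (kg·m²·s⁻²·A⁻¹) · (kg⁻¹·s²·A) = kg·m⁴·s⁻⁴.
Both reduce to kg·m⁴·s⁻⁴.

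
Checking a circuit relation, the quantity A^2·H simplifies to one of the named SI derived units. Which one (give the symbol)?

H = kg·m²·s⁻²·A⁻².
Combining: A²·H = A² · (kg·m²·s⁻²·A⁻²) = kg·m²·s⁻².
kg·m²·s⁻² is the base-SI form of the joule.

J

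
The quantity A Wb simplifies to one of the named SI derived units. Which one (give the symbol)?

J

Wb = kg·m²·s⁻²·A⁻¹.
Combining: A·Wb = A · (kg·m²·s⁻²·A⁻¹) = kg·m²·s⁻².
kg·m²·s⁻² is the base-SI form of the joule.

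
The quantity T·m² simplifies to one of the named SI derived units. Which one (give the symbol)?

Wb

T = Wb/m² (flux density = flux per area),
    = kg·s⁻²·A⁻¹.
Combining: T·m² = (kg·s⁻²·A⁻¹) · m² = kg·m²·s⁻²·A⁻¹.
kg·m²·s⁻²·A⁻¹ is the base-SI form of the weber.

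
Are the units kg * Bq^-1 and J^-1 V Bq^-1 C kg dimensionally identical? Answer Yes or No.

Yes

Left side:
  Bq = 1/s = s⁻¹ (activity is decays per second).
  So Bq⁻¹ = s.
  Combining: kg·Bq⁻¹ = kg · s = kg·s.
Right side:
  J = N·m (work = force × distance),
      = kg·m²·s⁻².
  So J⁻¹ = kg⁻¹·m⁻²·s².
  V = W/A (potential = power per current),
      = kg·m²·s⁻³·A⁻¹.
  Bq = 1/s = s⁻¹ (activity is decays per second).
  So Bq⁻¹ = s.
  C = A·s = s·A (charge = current × time).
  Combining: J⁻¹·V·Bq⁻¹·C·kg = (kg⁻¹·m⁻²·s²) · (kg·m²·s⁻³·A⁻¹) · s · (s·A) · kg = kg·s.
Both reduce to kg·s.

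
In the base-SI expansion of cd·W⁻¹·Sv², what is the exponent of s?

W = J/s (power = energy per time),
    = kg·m²·s⁻³.
So W⁻¹ = kg⁻¹·m⁻²·s³.
Sv = J/kg (equivalent dose = energy per mass),
    = m²·s⁻².
So Sv² = m⁴·s⁻⁴.
Combining: cd·W⁻¹·Sv² = cd · (kg⁻¹·m⁻²·s³) · (m⁴·s⁻⁴) = kg⁻¹·m²·s⁻¹·cd.
The exponent of s is -1.

-1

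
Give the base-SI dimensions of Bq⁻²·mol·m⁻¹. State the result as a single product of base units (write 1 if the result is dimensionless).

m⁻¹·s²·mol

Bq = 1/s = s⁻¹ (activity is decays per second).
So Bq⁻² = s².
Combining: Bq⁻²·mol·m⁻¹ = s² · mol · m⁻¹ = m⁻¹·s²·mol.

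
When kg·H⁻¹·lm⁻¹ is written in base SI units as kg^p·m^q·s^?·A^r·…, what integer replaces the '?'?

2

H = kg·m²·s⁻²·A⁻².
So H⁻¹ = kg⁻¹·m⁻²·s²·A².
lm = cd.
So lm⁻¹ = cd⁻¹.
Combining: kg·H⁻¹·lm⁻¹ = kg · (kg⁻¹·m⁻²·s²·A²) · cd⁻¹ = m⁻²·s²·A²·cd⁻¹.
The exponent of s is 2.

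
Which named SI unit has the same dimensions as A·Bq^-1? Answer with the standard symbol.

Bq = s⁻¹.
So Bq⁻¹ = s.
Combining: A·Bq⁻¹ = A · s = s·A.
s·A is the base-SI form of the coulomb.

C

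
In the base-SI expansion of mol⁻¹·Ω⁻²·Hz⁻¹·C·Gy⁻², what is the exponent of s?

Ω = V/A (resistance = voltage per current),
    = kg·m²·s⁻³·A⁻².
So Ω⁻² = kg⁻²·m⁻⁴·s⁶·A⁴.
Hz = 1/s = s⁻¹ (frequency is cycles per second).
So Hz⁻¹ = s.
C = A·s = s·A (charge = current × time).
Gy = J/kg (absorbed dose = energy per mass),
    = m²·s⁻².
So Gy⁻² = m⁻⁴·s⁴.
Combining: mol⁻¹·Ω⁻²·Hz⁻¹·C·Gy⁻² = mol⁻¹ · (kg⁻²·m⁻⁴·s⁶·A⁴) · s · (s·A) · (m⁻⁴·s⁴) = kg⁻²·m⁻⁸·s¹²·A⁵·mol⁻¹.
The exponent of s is 12.

12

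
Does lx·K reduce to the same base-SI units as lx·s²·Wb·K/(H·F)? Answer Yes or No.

Left side:
  lx = lm/m² (illuminance = luminous flux per area),
      = m⁻²·cd.
  Combining: lx·K = (m⁻²·cd) · K = m⁻²·K·cd.
Right side:
  H = Wb/A (inductance = flux per current),
      = kg·m²·s⁻²·A⁻².
  So H⁻¹ = kg⁻¹·m⁻²·s²·A².
  lx = lm/m² (illuminance = luminous flux per area),
      = m⁻²·cd.
  Wb = V·s (flux: a volt is a weber per second),
      = kg·m²·s⁻²·A⁻¹.
  F = C/V (capacitance = charge per voltage),
      = A·s/(kg·m²·s⁻³·A⁻¹) (substituting C and V),
      = kg⁻¹·m⁻²·s⁴·A².
  So F⁻¹ = kg·m²·s⁻⁴·A⁻².
  Combining: H⁻¹·lx·s²·Wb·K·F⁻¹ = (kg⁻¹·m⁻²·s²·A²) · (m⁻²·cd) · s² · (kg·m²·s⁻²·A⁻¹) · K · (kg·m²·s⁻⁴·A⁻²) = kg·s⁻²·A⁻¹·K·cd.
Left is m⁻²·K·cd; right is kg·s⁻²·A⁻¹·K·cd — different.

No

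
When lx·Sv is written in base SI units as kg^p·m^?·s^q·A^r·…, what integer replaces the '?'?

0

lx = lm/m² (illuminance = luminous flux per area),
    = m⁻²·cd.
Sv = J/kg (equivalent dose = energy per mass),
    = m²·s⁻².
Combining: lx·Sv = (m⁻²·cd) · (m²·s⁻²) = s⁻²·cd.
The exponent of m is 0.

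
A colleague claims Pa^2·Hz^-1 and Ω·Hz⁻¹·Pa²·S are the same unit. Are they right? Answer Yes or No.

Yes

Left side:
  Pa = N/m² (pressure = force per area),
      = kg·m⁻¹·s⁻².
  So Pa² = kg²·m⁻²·s⁻⁴.
  Hz = 1/s = s⁻¹ (frequency is cycles per second).
  So Hz⁻¹ = s.
  Combining: Pa²·Hz⁻¹ = (kg²·m⁻²·s⁻⁴) · s = kg²·m⁻²·s⁻³.
Right side:
  Ω = V/A (resistance = voltage per current),
      = kg·m²·s⁻³·A⁻².
  Hz = 1/s = s⁻¹ (frequency is cycles per second).
  So Hz⁻¹ = s.
  Pa = N/m² (pressure = force per area),
      = kg·m⁻¹·s⁻².
  So Pa² = kg²·m⁻²·s⁻⁴.
  S = 1/Ω (conductance is reciprocal resistance),
      = kg⁻¹·m⁻²·s³·A².
  Combining: Ω·Hz⁻¹·Pa²·S = (kg·m²·s⁻³·A⁻²) · s · (kg²·m⁻²·s⁻⁴) · (kg⁻¹·m⁻²·s³·A²) = kg²·m⁻²·s⁻³.
Both reduce to kg²·m⁻²·s⁻³.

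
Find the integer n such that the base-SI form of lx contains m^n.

lx = m⁻²·cd.
The exponent of m is -2.

-2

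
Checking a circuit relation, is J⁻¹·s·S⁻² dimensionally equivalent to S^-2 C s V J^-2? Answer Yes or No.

Left side:
  J = N·m (work = force × distance),
      = kg·m²·s⁻².
  So J⁻¹ = kg⁻¹·m⁻²·s².
  S = 1/Ω (conductance is reciprocal resistance),
      = kg⁻¹·m⁻²·s³·A².
  So S⁻² = kg²·m⁴·s⁻⁶·A⁻⁴.
  Combining: J⁻¹·s·S⁻² = (kg⁻¹·m⁻²·s²) · s · (kg²·m⁴·s⁻⁶·A⁻⁴) = kg·m²·s⁻³·A⁻⁴.
Right side:
  S = 1/Ω (conductance is reciprocal resistance),
      = kg⁻¹·m⁻²·s³·A².
  So S⁻² = kg²·m⁴·s⁻⁶·A⁻⁴.
  C = A·s = s·A (charge = current × time).
  V = W/A (potential = power per current),
      = kg·m²·s⁻³·A⁻¹.
  J = N·m (work = force × distance),
      = kg·m²·s⁻².
  So J⁻² = kg⁻²·m⁻⁴·s⁴.
  Combining: S⁻²·C·s·V·J⁻² = (kg²·m⁴·s⁻⁶·A⁻⁴) · (s·A) · s · (kg·m²·s⁻³·A⁻¹) · (kg⁻²·m⁻⁴·s⁴) = kg·m²·s⁻³·A⁻⁴.
Both reduce to kg·m²·s⁻³·A⁻⁴.

Yes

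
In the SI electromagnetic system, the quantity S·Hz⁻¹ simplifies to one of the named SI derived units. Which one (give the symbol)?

F

S = kg⁻¹·m⁻²·s³·A².
Hz = s⁻¹.
So Hz⁻¹ = s.
Combining: S·Hz⁻¹ = (kg⁻¹·m⁻²·s³·A²) · s = kg⁻¹·m⁻²·s⁴·A².
kg⁻¹·m⁻²·s⁴·A² is the base-SI form of the farad.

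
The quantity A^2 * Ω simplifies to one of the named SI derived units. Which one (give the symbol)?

W

Ω = V/A (resistance = voltage per current),
    = kg·m²·s⁻³·A⁻².
Combining: A²·Ω = A² · (kg·m²·s⁻³·A⁻²) = kg·m²·s⁻³.
kg·m²·s⁻³ is the base-SI form of the watt.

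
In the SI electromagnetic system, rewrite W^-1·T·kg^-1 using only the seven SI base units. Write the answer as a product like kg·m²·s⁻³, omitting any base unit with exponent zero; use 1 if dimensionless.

W = J/s (power = energy per time),
    = kg·m²·s⁻³.
So W⁻¹ = kg⁻¹·m⁻²·s³.
T = Wb/m² (flux density = flux per area),
    = kg·s⁻²·A⁻¹.
Combining: W⁻¹·T·kg⁻¹ = (kg⁻¹·m⁻²·s³) · (kg·s⁻²·A⁻¹) · kg⁻¹ = kg⁻¹·m⁻²·s·A⁻¹.

kg⁻¹·m⁻²·s·A⁻¹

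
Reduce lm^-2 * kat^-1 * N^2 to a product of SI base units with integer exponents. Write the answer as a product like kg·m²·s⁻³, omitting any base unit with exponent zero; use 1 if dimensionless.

lm = cd.
So lm⁻² = cd⁻².
kat = s⁻¹·mol.
So kat⁻¹ = s·mol⁻¹.
N = kg·m·s⁻².
So N² = kg²·m²·s⁻⁴.
Combining: lm⁻²·kat⁻¹·N² = cd⁻² · (s·mol⁻¹) · (kg²·m²·s⁻⁴) = kg²·m²·s⁻³·mol⁻¹·cd⁻².

kg²·m²·s⁻³·mol⁻¹·cd⁻²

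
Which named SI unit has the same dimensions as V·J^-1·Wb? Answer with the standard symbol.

Ω

V = kg·m²·s⁻³·A⁻¹.
J = kg·m²·s⁻².
So J⁻¹ = kg⁻¹·m⁻²·s².
Wb = kg·m²·s⁻²·A⁻¹.
Combining: V·J⁻¹·Wb = (kg·m²·s⁻³·A⁻¹) · (kg⁻¹·m⁻²·s²) · (kg·m²·s⁻²·A⁻¹) = kg·m²·s⁻³·A⁻².
kg·m²·s⁻³·A⁻² is the base-SI form of the ohm.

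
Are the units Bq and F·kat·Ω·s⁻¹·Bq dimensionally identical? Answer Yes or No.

Left side:
  Bq = 1/s = s⁻¹ (activity is decays per second).
Right side:
  F = kg⁻¹·m⁻²·s⁴·A².
  kat = s⁻¹·mol.
  Ω = kg·m²·s⁻³·A⁻².
  Bq = s⁻¹.
  Combining: F·kat·Ω·s⁻¹·Bq = (kg⁻¹·m⁻²·s⁴·A²) · (s⁻¹·mol) · (kg·m²·s⁻³·A⁻²) · s⁻¹ · s⁻¹ = s⁻²·mol.
Left is s⁻¹; right is s⁻²·mol — different.

No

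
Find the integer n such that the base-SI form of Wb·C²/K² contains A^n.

Wb = kg·m²·s⁻²·A⁻¹.
C = s·A.
So C² = s²·A².
Combining: Wb·C²·K⁻² = (kg·m²·s⁻²·A⁻¹) · (s²·A²) · K⁻² = kg·m²·A·K⁻².
The exponent of A is 1.

1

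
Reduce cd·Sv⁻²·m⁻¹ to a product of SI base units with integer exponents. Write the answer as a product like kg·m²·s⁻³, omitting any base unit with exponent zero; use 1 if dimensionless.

Sv = m²·s⁻².
So Sv⁻² = m⁻⁴·s⁴.
Combining: cd·Sv⁻²·m⁻¹ = cd · (m⁻⁴·s⁴) · m⁻¹ = m⁻⁵·s⁴·cd.

m⁻⁵·s⁴·cd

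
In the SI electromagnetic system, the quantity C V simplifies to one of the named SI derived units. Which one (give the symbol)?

J

C = s·A.
V = kg·m²·s⁻³·A⁻¹.
Combining: C·V = (s·A) · (kg·m²·s⁻³·A⁻¹) = kg·m²·s⁻².
kg·m²·s⁻² is the base-SI form of the joule.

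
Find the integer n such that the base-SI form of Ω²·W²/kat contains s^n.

-11

kat = mol/s = s⁻¹·mol (catalytic activity).
So kat⁻¹ = s·mol⁻¹.
Ω = V/A (resistance = voltage per current),
    = kg·m²·s⁻³·A⁻².
So Ω² = kg²·m⁴·s⁻⁶·A⁻⁴.
W = J/s (power = energy per time),
    = kg·m²·s⁻³.
So W² = kg²·m⁴·s⁻⁶.
Combining: kat⁻¹·Ω²·W² = (s·mol⁻¹) · (kg²·m⁴·s⁻⁶·A⁻⁴) · (kg²·m⁴·s⁻⁶) = kg⁴·m⁸·s⁻¹¹·A⁻⁴·mol⁻¹.
The exponent of s is -11.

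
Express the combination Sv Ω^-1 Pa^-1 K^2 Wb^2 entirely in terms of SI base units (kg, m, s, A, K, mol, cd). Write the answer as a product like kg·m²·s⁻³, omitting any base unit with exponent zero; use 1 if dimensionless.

m⁵·s⁻¹·K²

Sv = J/kg (equivalent dose = energy per mass),
    = m²·s⁻².
Ω = V/A (resistance = voltage per current),
    = kg·m²·s⁻³·A⁻².
So Ω⁻¹ = kg⁻¹·m⁻²·s³·A².
Pa = N/m² (pressure = force per area),
    = kg·m⁻¹·s⁻².
So Pa⁻¹ = kg⁻¹·m·s².
Wb = V·s (flux: a volt is a weber per second),
    = kg·m²·s⁻²·A⁻¹.
So Wb² = kg²·m⁴·s⁻⁴·A⁻².
Combining: Sv·Ω⁻¹·Pa⁻¹·K²·Wb² = (m²·s⁻²) · (kg⁻¹·m⁻²·s³·A²) · (kg⁻¹·m·s²) · K² · (kg²·m⁴·s⁻⁴·A⁻²) = m⁵·s⁻¹·K².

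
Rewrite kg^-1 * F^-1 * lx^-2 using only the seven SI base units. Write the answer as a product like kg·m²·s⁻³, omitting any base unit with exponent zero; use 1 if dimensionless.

F = C/V (capacitance = charge per voltage),
    = A·s/(kg·m²·s⁻³·A⁻¹) (substituting C and V),
    = kg⁻¹·m⁻²·s⁴·A².
So F⁻¹ = kg·m²·s⁻⁴·A⁻².
lx = lm/m² (illuminance = luminous flux per area),
    = m⁻²·cd.
So lx⁻² = m⁴·cd⁻².
Combining: kg⁻¹·F⁻¹·lx⁻² = kg⁻¹ · (kg·m²·s⁻⁴·A⁻²) · (m⁴·cd⁻²) = m⁶·s⁻⁴·A⁻²·cd⁻².

m⁶·s⁻⁴·A⁻²·cd⁻²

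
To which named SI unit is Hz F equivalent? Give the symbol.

Hz = 1/s = s⁻¹ (frequency is cycles per second).
F = C/V (capacitance = charge per voltage),
    = A·s/(kg·m²·s⁻³·A⁻¹) (substituting C and V),
    = kg⁻¹·m⁻²·s⁴·A².
Combining: Hz·F = s⁻¹ · (kg⁻¹·m⁻²·s⁴·A²) = kg⁻¹·m⁻²·s³·A².
kg⁻¹·m⁻²·s³·A² is the base-SI form of the siemens.

S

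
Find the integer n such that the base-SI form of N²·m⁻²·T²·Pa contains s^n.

N = kg·m·s⁻².
So N² = kg²·m²·s⁻⁴.
T = kg·s⁻²·A⁻¹.
So T² = kg²·s⁻⁴·A⁻².
Pa = kg·m⁻¹·s⁻².
Combining: N²·m⁻²·T²·Pa = (kg²·m²·s⁻⁴) · m⁻² · (kg²·s⁻⁴·A⁻²) · (kg·m⁻¹·s⁻²) = kg⁵·m⁻¹·s⁻¹⁰·A⁻².
The exponent of s is -10.

-10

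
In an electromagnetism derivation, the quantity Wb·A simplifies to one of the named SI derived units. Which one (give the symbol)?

J

Wb = kg·m²·s⁻²·A⁻¹.
Combining: Wb·A = (kg·m²·s⁻²·A⁻¹) · A = kg·m²·s⁻².
kg·m²·s⁻² is the base-SI form of the joule.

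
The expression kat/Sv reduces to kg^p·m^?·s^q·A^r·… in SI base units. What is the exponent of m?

-2

kat = s⁻¹·mol.
Sv = m²·s⁻².
So Sv⁻¹ = m⁻²·s².
Combining: kat·Sv⁻¹ = (s⁻¹·mol) · (m⁻²·s²) = m⁻²·s·mol.
The exponent of m is -2.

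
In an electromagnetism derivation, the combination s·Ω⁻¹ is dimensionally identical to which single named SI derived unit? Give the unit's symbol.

Ω = V/A (resistance = voltage per current),
    = kg·m²·s⁻³·A⁻².
So Ω⁻¹ = kg⁻¹·m⁻²·s³·A².
Combining: s·Ω⁻¹ = s · (kg⁻¹·m⁻²·s³·A²) = kg⁻¹·m⁻²·s⁴·A².
kg⁻¹·m⁻²·s⁴·A² is the base-SI form of the farad.

F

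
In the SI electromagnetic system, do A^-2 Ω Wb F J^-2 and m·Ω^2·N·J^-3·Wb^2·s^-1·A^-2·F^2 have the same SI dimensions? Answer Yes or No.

No

Left side:
  Ω = V/A (resistance = voltage per current),
      = kg·m²·s⁻³·A⁻².
  Wb = V·s (flux: a volt is a weber per second),
      = kg·m²·s⁻²·A⁻¹.
  F = C/V (capacitance = charge per voltage),
      = A·s/(kg·m²·s⁻³·A⁻¹) (substituting C and V),
      = kg⁻¹·m⁻²·s⁴·A².
  J = N·m (work = force × distance),
      = kg·m²·s⁻².
  So J⁻² = kg⁻²·m⁻⁴·s⁴.
  Combining: A⁻²·Ω·Wb·F·J⁻² = A⁻² · (kg·m²·s⁻³·A⁻²) · (kg·m²·s⁻²·A⁻¹) · (kg⁻¹·m⁻²·s⁴·A²) · (kg⁻²·m⁻⁴·s⁴) = kg⁻¹·m⁻²·s³·A⁻³.
Right side:
  Ω = V/A (resistance = voltage per current),
      = kg·m²·s⁻³·A⁻².
  So Ω² = kg²·m⁴·s⁻⁶·A⁻⁴.
  N = kg·m/s² = kg·m·s⁻² (force = mass × acceleration).
  J = N·m (work = force × distance),
      = kg·m²·s⁻².
  So J⁻³ = kg⁻³·m⁻⁶·s⁶.
  Wb = V·s (flux: a volt is a weber per second),
      = kg·m²·s⁻²·A⁻¹.
  So Wb² = kg²·m⁴·s⁻⁴·A⁻².
  F = C/V (capacitance = charge per voltage),
      = A·s/(kg·m²·s⁻³·A⁻¹) (substituting C and V),
      = kg⁻¹·m⁻²·s⁴·A².
  So F² = kg⁻²·m⁻⁴·s⁸·A⁴.
  Combining: m·Ω²·N·J⁻³·Wb²·s⁻¹·A⁻²·F² = m · (kg²·m⁴·s⁻⁶·A⁻⁴) · (kg·m·s⁻²) · (kg⁻³·m⁻⁶·s⁶) · (kg²·m⁴·s⁻⁴·A⁻²) · s⁻¹ · A⁻² · (kg⁻²·m⁻⁴·s⁸·A⁴) = s·A⁻⁴.
Left is kg⁻¹·m⁻²·s³·A⁻³; right is s·A⁻⁴ — different.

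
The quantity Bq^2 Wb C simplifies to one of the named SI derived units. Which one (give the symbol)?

Bq = 1/s = s⁻¹ (activity is decays per second).
So Bq² = s⁻².
Wb = V·s (flux: a volt is a weber per second),
    = kg·m²·s⁻²·A⁻¹.
C = A·s = s·A (charge = current × time).
Combining: Bq²·Wb·C = s⁻² · (kg·m²·s⁻²·A⁻¹) · (s·A) = kg·m²·s⁻³.
kg·m²·s⁻³ is the base-SI form of the watt.

W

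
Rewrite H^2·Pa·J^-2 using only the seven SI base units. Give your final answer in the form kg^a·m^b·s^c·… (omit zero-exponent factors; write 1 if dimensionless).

H = Wb/A (inductance = flux per current),
    = kg·m²·s⁻²·A⁻².
So H² = kg²·m⁴·s⁻⁴·A⁻⁴.
Pa = N/m² (pressure = force per area),
    = kg·m⁻¹·s⁻².
J = N·m (work = force × distance),
    = kg·m²·s⁻².
So J⁻² = kg⁻²·m⁻⁴·s⁴.
Combining: H²·Pa·J⁻² = (kg²·m⁴·s⁻⁴·A⁻⁴) · (kg·m⁻¹·s⁻²) · (kg⁻²·m⁻⁴·s⁴) = kg·m⁻¹·s⁻²·A⁻⁴.

kg·m⁻¹·s⁻²·A⁻⁴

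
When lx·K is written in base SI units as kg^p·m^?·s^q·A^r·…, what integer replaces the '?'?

-2

lx = lm/m² (illuminance = luminous flux per area),
    = m⁻²·cd.
Combining: lx·K = (m⁻²·cd) · K = m⁻²·K·cd.
The exponent of m is -2.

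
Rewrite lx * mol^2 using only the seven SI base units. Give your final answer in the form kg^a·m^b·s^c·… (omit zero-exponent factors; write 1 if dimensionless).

lx = lm/m² (illuminance = luminous flux per area),
    = m⁻²·cd.
Combining: lx·mol² = (m⁻²·cd) · mol² = m⁻²·mol²·cd.

m⁻²·mol²·cd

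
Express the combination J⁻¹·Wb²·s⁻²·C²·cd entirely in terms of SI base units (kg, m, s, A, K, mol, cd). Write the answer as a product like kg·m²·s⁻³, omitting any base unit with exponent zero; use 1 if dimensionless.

J = kg·m²·s⁻².
So J⁻¹ = kg⁻¹·m⁻²·s².
Wb = kg·m²·s⁻²·A⁻¹.
So Wb² = kg²·m⁴·s⁻⁴·A⁻².
C = s·A.
So C² = s²·A².
Combining: J⁻¹·Wb²·s⁻²·C²·cd = (kg⁻¹·m⁻²·s²) · (kg²·m⁴·s⁻⁴·A⁻²) · s⁻² · (s²·A²) · cd = kg·m²·s⁻²·cd.

kg·m²·s⁻²·cd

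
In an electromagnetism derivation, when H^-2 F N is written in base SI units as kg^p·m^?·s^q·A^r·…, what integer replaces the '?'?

H = Wb/A (inductance = flux per current),
    = kg·m²·s⁻²·A⁻².
So H⁻² = kg⁻²·m⁻⁴·s⁴·A⁴.
F = C/V (capacitance = charge per voltage),
    = A·s/(kg·m²·s⁻³·A⁻¹) (substituting C and V),
    = kg⁻¹·m⁻²·s⁴·A².
N = kg·m/s² = kg·m·s⁻² (force = mass × acceleration).
Combining: H⁻²·F·N = (kg⁻²·m⁻⁴·s⁴·A⁴) · (kg⁻¹·m⁻²·s⁴·A²) · (kg·m·s⁻²) = kg⁻²·m⁻⁵·s⁶·A⁶.
The exponent of m is -5.

-5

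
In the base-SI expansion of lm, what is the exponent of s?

0

lm = cd·sr = cd (luminous flux; sr is dimensionless).
The exponent of s is 0.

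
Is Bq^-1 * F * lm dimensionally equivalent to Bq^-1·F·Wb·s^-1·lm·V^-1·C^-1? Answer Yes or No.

Left side:
  Bq = 1/s = s⁻¹ (activity is decays per second).
  So Bq⁻¹ = s.
  F = C/V (capacitance = charge per voltage),
      = A·s/(kg·m²·s⁻³·A⁻¹) (substituting C and V),
      = kg⁻¹·m⁻²·s⁴·A².
  lm = cd·sr = cd (luminous flux; sr is dimensionless).
  Combining: Bq⁻¹·F·lm = s · (kg⁻¹·m⁻²·s⁴·A²) · cd = kg⁻¹·m⁻²·s⁵·A²·cd.
Right side:
  Bq = 1/s = s⁻¹ (activity is decays per second).
  So Bq⁻¹ = s.
  F = C/V (capacitance = charge per voltage),
      = A·s/(kg·m²·s⁻³·A⁻¹) (substituting C and V),
      = kg⁻¹·m⁻²·s⁴·A².
  Wb = V·s (flux: a volt is a weber per second),
      = kg·m²·s⁻²·A⁻¹.
  lm = cd·sr = cd (luminous flux; sr is dimensionless).
  V = W/A (potential = power per current),
      = kg·m²·s⁻³·A⁻¹.
  So V⁻¹ = kg⁻¹·m⁻²·s³·A.
  C = A·s = s·A (charge = current × time).
  So C⁻¹ = s⁻¹·A⁻¹.
  Combining: Bq⁻¹·F·Wb·s⁻¹·lm·V⁻¹·C⁻¹ = s · (kg⁻¹·m⁻²·s⁴·A²) · (kg·m²·s⁻²·A⁻¹) · s⁻¹ · cd · (kg⁻¹·m⁻²·s³·A) · (s⁻¹·A⁻¹) = kg⁻¹·m⁻²·s⁴·A·cd.
Left is kg⁻¹·m⁻²·s⁵·A²·cd; right is kg⁻¹·m⁻²·s⁴·A·cd — different.

No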